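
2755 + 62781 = 65536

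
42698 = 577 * 74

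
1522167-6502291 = -4980124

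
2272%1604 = 668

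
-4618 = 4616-9234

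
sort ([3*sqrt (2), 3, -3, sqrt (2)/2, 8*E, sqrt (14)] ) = [-3, sqrt (2)/2, 3, sqrt (14), 3*sqrt (2), 8*E] 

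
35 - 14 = 21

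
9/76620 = 3/25540 ≈ 0.000117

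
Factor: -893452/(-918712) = 2^(-1)*7^1*17^1*23^(-1)*1877^1*4993^(-1) = 223363/229678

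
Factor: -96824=-1*2^3*7^2*13^1*19^1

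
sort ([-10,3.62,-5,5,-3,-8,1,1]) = [-10,-8,-5,-3,1,1,3.62,5]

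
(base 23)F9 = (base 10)354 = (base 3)111010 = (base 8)542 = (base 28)CI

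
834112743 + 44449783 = 878562526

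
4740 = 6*790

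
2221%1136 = 1085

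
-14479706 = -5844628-8635078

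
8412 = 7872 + 540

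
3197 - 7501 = -4304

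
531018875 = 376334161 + 154684714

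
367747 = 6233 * 59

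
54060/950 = 56 + 86/95≈56.91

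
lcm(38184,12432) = 534576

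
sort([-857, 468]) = [-857, 468]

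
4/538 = 2/269 ≈ 0.00743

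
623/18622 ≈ 0.0335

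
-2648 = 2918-5566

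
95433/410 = 232 + 313/410 ≈ 232.76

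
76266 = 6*12711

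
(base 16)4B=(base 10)75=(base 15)50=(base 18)43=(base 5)300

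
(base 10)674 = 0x2a2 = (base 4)22202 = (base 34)js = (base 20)1de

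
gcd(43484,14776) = 4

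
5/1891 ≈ 0.00264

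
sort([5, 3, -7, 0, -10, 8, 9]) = [-10, -7, 0, 3, 5, 8, 9]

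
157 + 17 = 174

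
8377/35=239 + 12/35 ≈ 239.34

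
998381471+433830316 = 1432211787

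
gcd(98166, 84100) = 2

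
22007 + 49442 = 71449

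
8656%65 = 11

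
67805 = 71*955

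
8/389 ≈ 0.0206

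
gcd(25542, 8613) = 297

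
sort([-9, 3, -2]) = [-9, -2, 3]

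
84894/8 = 42447/4 = 10611.75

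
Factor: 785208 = 2^3 * 3^1 * 32717^1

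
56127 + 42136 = 98263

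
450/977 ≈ 0.461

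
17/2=8 + 1/2=8.50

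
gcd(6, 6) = 6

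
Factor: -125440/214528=-1 * 5^1 * 7^2 * 419^(-1)=-245/419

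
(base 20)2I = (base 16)3A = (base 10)58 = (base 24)2A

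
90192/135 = 30064/45 ≈ 668.09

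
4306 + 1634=5940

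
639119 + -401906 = 237213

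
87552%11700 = 5652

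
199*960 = 191040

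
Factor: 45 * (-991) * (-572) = 2^2 * 3^2 * 5^1 * 11^1 * 13^1 * 991^1 = 25508340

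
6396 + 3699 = 10095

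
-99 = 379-478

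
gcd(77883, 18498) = 3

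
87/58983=29/19661 ≈ 0.00148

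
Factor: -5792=-1*2^5*181^1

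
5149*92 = 473708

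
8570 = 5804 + 2766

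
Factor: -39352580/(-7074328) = 2^(-1)*5^1*491^(-1)*1229^1*1601^1*1801^(-1) = 9838145/1768582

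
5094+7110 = 12204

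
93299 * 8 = 746392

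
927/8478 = 103/942 ≈ 0.109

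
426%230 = 196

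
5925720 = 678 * 8740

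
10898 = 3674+7224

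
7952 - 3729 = 4223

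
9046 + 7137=16183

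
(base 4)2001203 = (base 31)8je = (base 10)8291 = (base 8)20143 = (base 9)12332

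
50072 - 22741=27331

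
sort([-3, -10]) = [-10, -3]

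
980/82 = 11+39/41 ≈ 11.95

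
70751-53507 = 17244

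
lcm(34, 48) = 816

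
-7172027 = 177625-7349652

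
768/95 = 8 + 8/95 ≈ 8.08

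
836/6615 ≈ 0.126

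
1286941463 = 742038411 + 544903052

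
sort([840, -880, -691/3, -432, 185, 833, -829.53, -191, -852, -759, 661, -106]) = [-880, -852, -829.53, -759, -432, -691/3, -191, -106, 185, 661, 833, 840]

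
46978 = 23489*2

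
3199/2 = 1599 + 1/2 = 1599.50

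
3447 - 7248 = -3801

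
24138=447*54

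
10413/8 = 1301 + 5/8 ≈ 1301.63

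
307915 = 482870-174955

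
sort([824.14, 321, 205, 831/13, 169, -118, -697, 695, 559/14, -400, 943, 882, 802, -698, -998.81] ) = [-998.81, -698, -697, -400, -118, 559/14, 831/13, 169, 205, 321, 695, 802, 824.14, 882, 943] 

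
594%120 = 114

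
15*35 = 525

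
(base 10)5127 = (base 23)9fl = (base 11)3941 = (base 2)1010000000111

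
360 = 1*360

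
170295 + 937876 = 1108171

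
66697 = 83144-16447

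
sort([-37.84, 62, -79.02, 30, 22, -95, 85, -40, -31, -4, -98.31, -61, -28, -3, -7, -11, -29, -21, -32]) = [-98.31, -95, -79.02, -61, -40, -37.84, -32, -31, -29, -28, -21, -11, -7, -4, -3, 22, 30, 62, 85]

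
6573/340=19 + 113/340 ≈ 19.33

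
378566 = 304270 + 74296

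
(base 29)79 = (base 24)8k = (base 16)d4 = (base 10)212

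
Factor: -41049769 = -1 * 167^1 * 373^1 * 659^1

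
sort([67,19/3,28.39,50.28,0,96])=[0,19/3,28.39,50.28,67,96]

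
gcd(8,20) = 4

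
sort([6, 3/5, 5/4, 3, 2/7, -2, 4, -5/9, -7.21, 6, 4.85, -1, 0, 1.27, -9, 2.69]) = [-9, -7.21, -2, -1, -5/9, 0, 2/7, 3/5, 5/4, 1.27, 2.69, 3, 4, 4.85, 6, 6]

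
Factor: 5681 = 13^1*19^1*23^1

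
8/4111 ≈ 0.00195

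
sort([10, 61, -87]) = [-87, 10, 61]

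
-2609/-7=372 + 5/7 ≈ 372.71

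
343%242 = 101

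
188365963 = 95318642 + 93047321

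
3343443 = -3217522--6560965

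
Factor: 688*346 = 2^5*43^1*173^1 = 238048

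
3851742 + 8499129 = 12350871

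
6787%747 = 64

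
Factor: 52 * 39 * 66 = 2^3 * 3^2 * 11^1 * 13^2 = 133848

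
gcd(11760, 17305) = 5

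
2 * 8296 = 16592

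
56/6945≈0.00806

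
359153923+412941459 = 772095382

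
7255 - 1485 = 5770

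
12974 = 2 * 6487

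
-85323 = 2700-88023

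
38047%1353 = 163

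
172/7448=43/1862 ≈ 0.0231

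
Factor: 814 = 2^1*11^1*37^1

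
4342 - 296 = 4046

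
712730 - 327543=385187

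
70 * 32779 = 2294530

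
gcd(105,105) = 105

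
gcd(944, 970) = 2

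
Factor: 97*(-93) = -1*3^1*31^1*97^1 = -9021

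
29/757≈0.0383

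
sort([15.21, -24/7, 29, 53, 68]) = [-24/7, 15.21, 29, 53, 68]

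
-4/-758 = 2/379≈0.00528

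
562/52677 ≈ 0.0107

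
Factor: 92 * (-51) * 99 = -1 * 2^2 * 3^3 * 11^1 * 17^1 * 23^1 = -464508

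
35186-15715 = 19471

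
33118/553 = 59+491/553 ≈ 59.89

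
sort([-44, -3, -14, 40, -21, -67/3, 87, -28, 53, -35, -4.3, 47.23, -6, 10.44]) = [-44, -35, -28, -67/3, -21, -14, -6, -4.3, -3, 10.44, 40, 47.23, 53, 87]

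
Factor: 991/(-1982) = -1 * 2^(-1) = -1/2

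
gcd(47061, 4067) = 581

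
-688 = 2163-2851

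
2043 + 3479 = 5522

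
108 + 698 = 806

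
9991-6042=3949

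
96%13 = 5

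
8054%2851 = 2352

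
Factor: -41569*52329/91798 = -1*2^(-1)*3^1*7^(-1)*11^1*79^(-1)*83^(-1)*3779^1*17443^1 = -2175264201/91798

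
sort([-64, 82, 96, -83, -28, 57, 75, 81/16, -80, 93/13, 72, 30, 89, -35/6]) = [-83, -80, -64, -28, -35/6, 81/16, 93/13, 30, 57, 72, 75, 82, 89, 96]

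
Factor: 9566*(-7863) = -1*2^1*3^1*2621^1*4783^1 = -75217458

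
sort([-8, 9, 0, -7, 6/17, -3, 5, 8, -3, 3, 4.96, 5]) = [-8, -7, -3, -3, 0, 6/17, 3, 4.96, 5, 5, 8, 9]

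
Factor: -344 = -1*2^3*43^1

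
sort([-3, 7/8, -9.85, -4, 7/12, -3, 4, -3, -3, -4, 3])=[-9.85, -4, -4, -3, -3, -3, -3, 7/12, 7/8, 3, 4]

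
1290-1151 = 139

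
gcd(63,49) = 7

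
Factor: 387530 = 2^1*5^1*11^1*13^1*271^1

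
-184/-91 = 2 + 2/91 ≈ 2.02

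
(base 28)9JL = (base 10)7609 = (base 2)1110110111001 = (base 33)6WJ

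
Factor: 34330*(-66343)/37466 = -1*5^1*11^(-1)*13^(-1)*131^(-1)*3433^1*66343^1 = -1138777595/18733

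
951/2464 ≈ 0.386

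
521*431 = 224551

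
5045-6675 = -1630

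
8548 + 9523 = 18071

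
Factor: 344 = 2^3*43^1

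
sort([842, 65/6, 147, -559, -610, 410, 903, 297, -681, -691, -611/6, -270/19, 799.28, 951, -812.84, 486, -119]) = [-812.84, -691, -681, -610, -559, -119, -611/6, -270/19, 65/6, 147, 297, 410, 486, 799.28, 842, 903, 951]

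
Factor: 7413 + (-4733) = 2^3*5^1*67^1 = 2680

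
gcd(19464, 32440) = 6488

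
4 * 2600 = 10400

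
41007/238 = 172 + 71/238 ≈ 172.30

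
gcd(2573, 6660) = 1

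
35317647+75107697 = 110425344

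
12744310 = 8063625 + 4680685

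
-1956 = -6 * 326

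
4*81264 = 325056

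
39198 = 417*94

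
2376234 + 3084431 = 5460665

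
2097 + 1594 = 3691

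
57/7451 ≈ 0.00765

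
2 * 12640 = 25280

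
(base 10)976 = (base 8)1720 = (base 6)4304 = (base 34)so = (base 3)1100011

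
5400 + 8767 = 14167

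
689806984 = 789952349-100145365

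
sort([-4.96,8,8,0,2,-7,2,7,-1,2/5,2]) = [-7,-4.96,-1,0,2/5,2,2,2,7,8,8]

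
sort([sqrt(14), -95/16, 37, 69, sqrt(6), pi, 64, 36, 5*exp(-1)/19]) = [-95/16, 5*exp(-1)/19, sqrt(6), pi, sqrt(14), 36, 37, 64, 69]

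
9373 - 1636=7737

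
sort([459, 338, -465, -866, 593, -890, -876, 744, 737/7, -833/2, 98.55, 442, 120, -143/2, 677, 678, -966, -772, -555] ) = [-966, -890, -876, -866, -772, -555, -465, -833/2, -143/2, 98.55, 737/7, 120, 338, 442, 459, 593, 677, 678, 744] 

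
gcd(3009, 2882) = 1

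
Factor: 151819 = 157^1 * 967^1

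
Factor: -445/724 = -1 * 2^(-2) * 5^1 * 89^1 * 181^(-1) 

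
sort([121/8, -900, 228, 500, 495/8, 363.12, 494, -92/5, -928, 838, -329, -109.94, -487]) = [-928, -900, -487, -329, -109.94, -92/5, 121/8, 495/8, 228, 363.12, 494, 500, 838]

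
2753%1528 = 1225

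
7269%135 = 114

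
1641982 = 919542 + 722440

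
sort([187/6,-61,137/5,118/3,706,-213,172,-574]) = [-574,-213,-61,137/5,187/6,118/3,172,706]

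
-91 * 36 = -3276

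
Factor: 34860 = 2^2 * 3^1 * 5^1 * 7^1 * 83^1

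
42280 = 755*56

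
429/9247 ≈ 0.0464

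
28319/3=9439 + 2/3 ≈ 9439.67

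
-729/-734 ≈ 0.993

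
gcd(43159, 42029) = 1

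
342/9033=114/3011 ≈ 0.0379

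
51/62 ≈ 0.823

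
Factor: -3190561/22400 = -1*2^(-7)*5^(-2)*7^(-1)*11^1*89^1*3259^1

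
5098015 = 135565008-130466993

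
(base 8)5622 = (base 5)43322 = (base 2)101110010010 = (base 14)1118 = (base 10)2962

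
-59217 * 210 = -12435570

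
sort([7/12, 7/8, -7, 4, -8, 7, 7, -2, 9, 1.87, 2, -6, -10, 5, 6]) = [-10, -8, -7, -6, -2, 7/12, 7/8, 1.87, 2, 4, 5, 6, 7, 7, 9]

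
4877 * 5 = 24385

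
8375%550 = 125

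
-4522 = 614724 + -619246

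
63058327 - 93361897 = -30303570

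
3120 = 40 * 78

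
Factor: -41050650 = -1*2^1*3^1*5^2*103^1*2657^1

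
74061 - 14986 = 59075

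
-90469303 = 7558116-98027419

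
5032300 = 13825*364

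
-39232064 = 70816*(-554)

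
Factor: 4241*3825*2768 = 2^4*3^2*5^2*17^1*173^1*4241^1 = 44902011600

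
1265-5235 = -3970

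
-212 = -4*53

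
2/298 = 1/149 ≈ 0.00671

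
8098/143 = 56 + 90/143 ≈ 56.63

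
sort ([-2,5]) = [-2,5]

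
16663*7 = 116641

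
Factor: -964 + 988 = 2^3*3^1 = 24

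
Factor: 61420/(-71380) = -1 * 37^1 * 43^(-1) = -37/43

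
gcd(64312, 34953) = 1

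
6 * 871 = 5226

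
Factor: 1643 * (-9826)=-1 * 2^1 * 17^3 * 31^1 * 53^1=-16144118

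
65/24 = 2 + 17/24 ≈ 2.71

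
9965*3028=30174020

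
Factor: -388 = -1 * 2^2 * 97^1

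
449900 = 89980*5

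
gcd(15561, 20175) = 3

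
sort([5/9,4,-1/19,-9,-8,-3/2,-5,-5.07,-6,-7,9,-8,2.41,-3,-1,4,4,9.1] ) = [-9,-8,-8,-7,-6,-5.07,-5,-3,-3/2,-1,-1/19,5/9,2.41,4,4,4,9,9.1] 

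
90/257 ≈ 0.350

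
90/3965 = 18/793 ≈ 0.0227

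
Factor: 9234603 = 3^2 * 7^1 * 146581^1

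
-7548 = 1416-8964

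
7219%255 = 79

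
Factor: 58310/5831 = 2^1*5^1 = 10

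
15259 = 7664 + 7595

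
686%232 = 222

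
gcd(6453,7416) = 9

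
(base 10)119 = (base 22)59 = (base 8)167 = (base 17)70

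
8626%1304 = 802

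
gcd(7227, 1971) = 657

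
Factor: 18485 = 5^1 * 3697^1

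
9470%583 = 142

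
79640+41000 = 120640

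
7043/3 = 2347 + 2/3 ≈ 2347.67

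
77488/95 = 815 + 63/95 ≈ 815.66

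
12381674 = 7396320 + 4985354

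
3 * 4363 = 13089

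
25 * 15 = 375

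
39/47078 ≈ 0.000828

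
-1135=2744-3879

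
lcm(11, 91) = 1001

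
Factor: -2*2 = -1*2^2 = -4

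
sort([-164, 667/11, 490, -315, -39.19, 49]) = [-315, -164, -39.19, 49, 667/11, 490]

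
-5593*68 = -380324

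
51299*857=43963243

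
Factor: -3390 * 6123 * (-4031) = 2^1 * 3^2 * 5^1 * 13^1 * 29^1 * 113^1 * 139^1 * 157^1 = 83671346070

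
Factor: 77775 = 3^1 * 5^2 * 17^1 * 61^1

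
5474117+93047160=98521277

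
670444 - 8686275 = -8015831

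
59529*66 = 3928914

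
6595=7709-1114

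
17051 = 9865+7186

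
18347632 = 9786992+8560640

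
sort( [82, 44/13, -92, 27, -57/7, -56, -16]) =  [-92, -56, -16, -57/7, 44/13, 27, 82]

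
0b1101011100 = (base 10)860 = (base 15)3c5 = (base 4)31130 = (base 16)35c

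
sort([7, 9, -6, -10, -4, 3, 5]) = [-10, -6, -4, 3, 5, 7, 9]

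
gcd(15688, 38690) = 106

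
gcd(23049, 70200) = 117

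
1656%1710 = 1656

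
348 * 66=22968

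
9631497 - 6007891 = 3623606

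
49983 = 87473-37490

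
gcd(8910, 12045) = 165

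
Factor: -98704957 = -1 * 13^2 * 584053^1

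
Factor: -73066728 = -1*2^3*3^1*7^1*434921^1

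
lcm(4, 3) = 12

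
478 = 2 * 239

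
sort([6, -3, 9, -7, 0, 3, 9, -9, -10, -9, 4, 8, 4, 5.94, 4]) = [-10, -9, -9, -7, -3, 0, 3, 4, 4, 4, 5.94, 6, 8, 9, 9]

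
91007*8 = 728056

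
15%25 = 15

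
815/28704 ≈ 0.0284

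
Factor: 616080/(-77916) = -1 * 2^2 * 5^1 * 17^1 * 43^(-1) = -340/43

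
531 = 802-271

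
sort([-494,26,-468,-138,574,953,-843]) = [-843,-494,-468,-138,26,574,953]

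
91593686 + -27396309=64197377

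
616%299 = 18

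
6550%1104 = 1030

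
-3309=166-3475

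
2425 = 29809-27384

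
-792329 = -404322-388007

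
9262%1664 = 942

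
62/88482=31/44241 ≈ 0.000701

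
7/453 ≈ 0.0155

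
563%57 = 50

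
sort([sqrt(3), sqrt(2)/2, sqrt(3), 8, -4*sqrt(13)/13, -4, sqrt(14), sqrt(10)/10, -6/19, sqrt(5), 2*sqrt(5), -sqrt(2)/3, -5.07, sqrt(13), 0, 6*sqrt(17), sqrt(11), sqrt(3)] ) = [-5.07, -4, -4*sqrt(13)/13, -sqrt(2)/3, -6/19, 0, sqrt(10)/10, sqrt(2)/2, sqrt(3), sqrt(3), sqrt(3), sqrt(5), sqrt(11), sqrt(13), sqrt(14), 2*sqrt(5), 8, 6*sqrt(17)] 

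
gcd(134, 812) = 2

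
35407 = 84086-48679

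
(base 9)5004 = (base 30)41j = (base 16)e41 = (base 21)85g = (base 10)3649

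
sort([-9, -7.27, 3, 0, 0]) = [-9, -7.27, 0, 0, 3]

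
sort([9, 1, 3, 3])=[1, 3, 3, 9]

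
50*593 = 29650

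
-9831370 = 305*(-32234)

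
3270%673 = 578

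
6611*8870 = 58639570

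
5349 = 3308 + 2041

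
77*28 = 2156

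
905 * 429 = 388245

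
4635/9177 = 1545/3059 ≈ 0.505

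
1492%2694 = 1492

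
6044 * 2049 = 12384156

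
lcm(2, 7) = 14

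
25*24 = 600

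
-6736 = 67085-73821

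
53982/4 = 13495 + 1/2 = 13495.50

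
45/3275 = 9/655 ≈ 0.0137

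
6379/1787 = 3 + 1018/1787 ≈ 3.57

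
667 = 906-239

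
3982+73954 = 77936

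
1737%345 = 12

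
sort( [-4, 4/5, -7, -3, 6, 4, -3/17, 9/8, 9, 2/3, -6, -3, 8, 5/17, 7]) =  [-7, -6, -4, -3, -3, -3/17, 5/17, 2/3, 4/5, 9/8, 4, 6, 7, 8, 9]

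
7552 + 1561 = 9113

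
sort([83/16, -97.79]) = [-97.79, 83/16]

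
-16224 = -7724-8500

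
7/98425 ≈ 0.0000711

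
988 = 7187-6199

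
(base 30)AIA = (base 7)36562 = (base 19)178C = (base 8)22516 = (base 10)9550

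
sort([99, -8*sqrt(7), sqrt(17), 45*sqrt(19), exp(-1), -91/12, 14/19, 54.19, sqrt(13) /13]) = [-8*sqrt(7), -91/12, sqrt(13) /13, exp(-1), 14/19, sqrt(17), 54.19, 99, 45*sqrt(19)]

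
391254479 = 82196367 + 309058112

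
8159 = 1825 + 6334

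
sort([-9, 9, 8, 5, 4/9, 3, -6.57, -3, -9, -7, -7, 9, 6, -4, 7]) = [-9, -9, -7, -7, -6.57, -4, -3, 4/9, 3, 5, 6, 7, 8, 9, 9]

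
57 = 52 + 5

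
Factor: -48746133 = -1 * 3^2 * 43^1 * 125959^1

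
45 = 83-38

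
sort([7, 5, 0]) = [0, 5, 7]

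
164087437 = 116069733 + 48017704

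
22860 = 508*45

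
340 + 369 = 709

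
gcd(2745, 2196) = 549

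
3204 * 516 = 1653264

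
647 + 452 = 1099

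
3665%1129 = 278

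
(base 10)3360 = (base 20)880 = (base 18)a6c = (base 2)110100100000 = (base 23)682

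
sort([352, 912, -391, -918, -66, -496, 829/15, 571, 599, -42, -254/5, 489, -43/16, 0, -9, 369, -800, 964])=[-918, -800, -496, -391, -66, -254/5, -42, -9, -43/16, 0, 829/15, 352, 369, 489, 571, 599, 912, 964]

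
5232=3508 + 1724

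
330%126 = 78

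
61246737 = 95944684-34697947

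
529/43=12 + 13/43 ≈ 12.30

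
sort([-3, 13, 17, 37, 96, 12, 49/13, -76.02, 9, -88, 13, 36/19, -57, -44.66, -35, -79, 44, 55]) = [-88, -79, -76.02, -57, -44.66, -35, -3, 36/19, 49/13, 9, 12, 13, 13, 17, 37, 44, 55, 96]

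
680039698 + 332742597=1012782295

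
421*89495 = 37677395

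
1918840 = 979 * 1960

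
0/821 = 0 = 0.00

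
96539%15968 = 731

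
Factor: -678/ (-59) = 2^1*3^1*59^ (-1)*113^1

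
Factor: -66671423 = -1*7^1*13^1*732653^1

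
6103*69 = 421107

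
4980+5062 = 10042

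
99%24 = 3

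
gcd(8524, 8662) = 2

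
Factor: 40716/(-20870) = -1*2^1*3^3*5^(-1)*13^1*29^1*2087^(-1) = -20358/10435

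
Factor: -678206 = -1*2^1*339103^1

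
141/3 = 47 = 47.00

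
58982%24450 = 10082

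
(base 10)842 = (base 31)r5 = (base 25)18h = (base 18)2ae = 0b1101001010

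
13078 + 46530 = 59608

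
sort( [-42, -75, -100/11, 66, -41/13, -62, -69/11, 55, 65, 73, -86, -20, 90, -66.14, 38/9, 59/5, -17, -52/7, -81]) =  [-86, -81, -75, -66.14, -62, -42, -20, -17, -100/11, -52/7, -69/11, -41/13, 38/9, 59/5, 55, 65, 66, 73, 90]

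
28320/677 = 41 + 563/677 ≈ 41.83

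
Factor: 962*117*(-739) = -1*2^1*3^2*13^2*37^1*739^1 = -83177406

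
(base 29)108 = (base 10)849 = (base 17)2fg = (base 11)702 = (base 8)1521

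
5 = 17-12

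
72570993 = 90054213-17483220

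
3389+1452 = 4841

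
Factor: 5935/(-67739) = -1 * 5^1 * 7^(-1) * 1187^1 * 9677^(-1)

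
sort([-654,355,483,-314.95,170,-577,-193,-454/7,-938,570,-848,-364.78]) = [-938,-848,-654,-577,-364.78,-314.95,-193,-454/7,170,355,483,570]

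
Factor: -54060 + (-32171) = -1*53^1*1627^1 = -86231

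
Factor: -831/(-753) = 251^(-1)*277^1 = 277/251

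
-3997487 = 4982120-8979607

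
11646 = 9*1294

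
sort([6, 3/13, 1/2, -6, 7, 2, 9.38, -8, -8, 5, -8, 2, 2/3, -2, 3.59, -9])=[-9, -8, -8, -8, -6, -2, 3/13, 1/2, 2/3, 2, 2, 3.59, 5, 6, 7, 9.38]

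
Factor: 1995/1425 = 5^(-1)*7^1 = 7/5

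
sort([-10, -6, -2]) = [-10, -6, -2]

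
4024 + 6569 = 10593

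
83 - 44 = 39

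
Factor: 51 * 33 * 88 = 2^3 * 3^2 * 11^2 * 17^1 = 148104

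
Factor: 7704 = 2^3*3^2*107^1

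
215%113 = 102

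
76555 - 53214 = 23341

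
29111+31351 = 60462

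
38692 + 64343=103035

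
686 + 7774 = 8460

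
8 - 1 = 7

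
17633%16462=1171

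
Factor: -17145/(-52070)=2^(-1) * 3^3 * 41^(-1)=27/82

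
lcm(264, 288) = 3168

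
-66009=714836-780845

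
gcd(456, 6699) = 3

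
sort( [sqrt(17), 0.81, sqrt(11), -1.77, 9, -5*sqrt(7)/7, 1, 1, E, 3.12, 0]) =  [-5*sqrt(7)/7, -1.77, 0, 0.81, 1, 1, E, 3.12, sqrt(11), sqrt(17), 9]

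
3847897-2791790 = 1056107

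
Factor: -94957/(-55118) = 2^(-1) * 7^(-1) * 31^(-1) * 127^(-1) * 269^1 * 353^1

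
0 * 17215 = 0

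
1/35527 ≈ 0.0000281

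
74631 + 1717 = 76348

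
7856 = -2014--9870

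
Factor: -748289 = -1*17^1*44017^1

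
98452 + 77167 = 175619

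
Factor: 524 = 2^2*131^1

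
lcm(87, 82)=7134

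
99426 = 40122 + 59304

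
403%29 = 26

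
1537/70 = 21 + 67/70 ≈ 21.96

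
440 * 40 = 17600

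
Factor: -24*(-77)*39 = 2^3*3^2*7^1*11^1*13^1 = 72072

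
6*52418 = 314508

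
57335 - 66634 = -9299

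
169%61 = 47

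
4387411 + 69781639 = 74169050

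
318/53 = 6 = 6.00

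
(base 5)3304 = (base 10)454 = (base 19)14h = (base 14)246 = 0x1c6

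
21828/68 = 321 = 321.00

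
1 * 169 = 169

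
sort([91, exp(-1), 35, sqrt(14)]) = [exp(-1), sqrt(14), 35, 91]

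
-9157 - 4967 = -14124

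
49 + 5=54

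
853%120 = 13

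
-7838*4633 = -36313454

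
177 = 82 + 95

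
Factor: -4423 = -1*4423^1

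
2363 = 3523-1160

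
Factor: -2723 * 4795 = -1 * 5^1 * 7^2 * 137^1 * 389^1 = -13056785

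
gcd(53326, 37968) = 14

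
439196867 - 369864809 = 69332058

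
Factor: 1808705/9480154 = 2^(-1) * 5^1 * 19^1 * 79^1 * 241^1 * 4740077^(-1)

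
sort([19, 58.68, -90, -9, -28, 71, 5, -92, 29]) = [-92, -90, -28, -9, 5, 19, 29, 58.68, 71]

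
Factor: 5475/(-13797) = -1 * 3^(-2) * 5^2 * 7^(-1) = -25/63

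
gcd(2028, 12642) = 6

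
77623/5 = 15524 + 3/5 = 15524.60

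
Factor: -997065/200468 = -1 * 2^(-2) * 3^2 * 5^1 * 23^(-1) * 2179^(-1) * 22157^1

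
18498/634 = 29 + 56/317≈29.18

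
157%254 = 157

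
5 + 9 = 14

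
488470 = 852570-364100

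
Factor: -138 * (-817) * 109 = 2^1 * 3^1 * 19^1 * 23^1 * 43^1 * 109^1 = 12289314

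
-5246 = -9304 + 4058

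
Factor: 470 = 2^1*5^1*47^1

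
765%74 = 25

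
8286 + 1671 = 9957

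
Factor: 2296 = 2^3*7^1*41^1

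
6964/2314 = 3482/1157 ≈ 3.01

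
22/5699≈0.00386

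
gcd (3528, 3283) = 49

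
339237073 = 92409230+246827843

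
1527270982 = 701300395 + 825970587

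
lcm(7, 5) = 35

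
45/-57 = -15/19 ≈ -0.789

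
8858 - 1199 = 7659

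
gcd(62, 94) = 2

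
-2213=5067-7280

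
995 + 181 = 1176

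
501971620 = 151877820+350093800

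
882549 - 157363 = 725186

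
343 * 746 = 255878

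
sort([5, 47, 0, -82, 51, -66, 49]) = [-82, -66, 0, 5, 47, 49, 51]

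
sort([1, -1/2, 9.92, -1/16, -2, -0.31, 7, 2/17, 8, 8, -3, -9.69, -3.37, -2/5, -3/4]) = [-9.69, -3.37, -3, -2, -3/4, -1/2, -2/5, -0.31, -1/16, 2/17, 1, 7, 8, 8, 9.92]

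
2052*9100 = 18673200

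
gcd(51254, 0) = 51254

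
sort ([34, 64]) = [34, 64]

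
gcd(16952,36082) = 2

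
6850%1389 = 1294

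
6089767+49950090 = 56039857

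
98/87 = 1+11/87 ≈ 1.13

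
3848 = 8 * 481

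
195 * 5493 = 1071135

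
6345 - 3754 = 2591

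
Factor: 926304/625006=2^4*3^1*47^(-1)*61^(-1)*109^(-1)*9649^1=463152/312503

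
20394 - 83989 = -63595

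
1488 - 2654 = -1166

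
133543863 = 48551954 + 84991909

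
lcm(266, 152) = 1064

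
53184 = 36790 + 16394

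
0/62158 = 0 = 0.00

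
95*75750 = 7196250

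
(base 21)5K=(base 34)3N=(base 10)125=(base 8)175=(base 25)50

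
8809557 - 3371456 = 5438101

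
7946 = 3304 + 4642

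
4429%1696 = 1037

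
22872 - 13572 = 9300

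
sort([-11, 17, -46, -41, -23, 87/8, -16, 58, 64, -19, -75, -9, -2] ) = [-75, -46, -41, -23, -19, -16, -11, -9, -2, 87/8, 17, 58, 64] 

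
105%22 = 17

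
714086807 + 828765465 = 1542852272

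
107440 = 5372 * 20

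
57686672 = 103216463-45529791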